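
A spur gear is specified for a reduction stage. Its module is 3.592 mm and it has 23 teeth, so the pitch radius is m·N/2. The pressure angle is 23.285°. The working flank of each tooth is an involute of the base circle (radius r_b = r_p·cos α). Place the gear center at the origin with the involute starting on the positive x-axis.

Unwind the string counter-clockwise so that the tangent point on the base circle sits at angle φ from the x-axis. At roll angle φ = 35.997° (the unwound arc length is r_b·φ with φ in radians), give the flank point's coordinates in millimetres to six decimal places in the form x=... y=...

pitch radius r_p = m·N/2 = 3.592·23/2 = 41.308000
base radius r_b = r_p·cos α = 41.308000·cos 23.285° = 37.943459
roll angle φ = 35.997° = 0.62826617 rad
x = r_b·(cos φ + φ·sin φ) = 37.943459·(0.80904777 + 0.62826617·0.58774289) = 44.709034
y = r_b·(sin φ − φ·cos φ) = 37.943459·(0.58774289 − 0.62826617·0.80904777) = 3.014439

x=44.709034 y=3.014439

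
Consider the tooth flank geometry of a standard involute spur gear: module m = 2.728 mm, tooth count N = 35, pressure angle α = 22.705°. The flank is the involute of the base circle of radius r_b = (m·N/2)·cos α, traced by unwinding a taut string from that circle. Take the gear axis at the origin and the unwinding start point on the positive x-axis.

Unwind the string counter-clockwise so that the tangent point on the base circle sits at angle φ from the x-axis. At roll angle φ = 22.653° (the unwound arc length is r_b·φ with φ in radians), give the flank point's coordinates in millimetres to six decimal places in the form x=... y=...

x=47.349137 y=0.893172

pitch radius r_p = m·N/2 = 2.728·35/2 = 47.740000
base radius r_b = r_p·cos α = 47.740000·cos 22.705° = 44.040360
roll angle φ = 22.653° = 0.39536944 rad
x = r_b·(cos φ + φ·sin φ) = 44.040360·(0.92285434 + 0.39536944·0.38514915) = 47.349137
y = r_b·(sin φ − φ·cos φ) = 44.040360·(0.38514915 − 0.39536944·0.92285434) = 0.893172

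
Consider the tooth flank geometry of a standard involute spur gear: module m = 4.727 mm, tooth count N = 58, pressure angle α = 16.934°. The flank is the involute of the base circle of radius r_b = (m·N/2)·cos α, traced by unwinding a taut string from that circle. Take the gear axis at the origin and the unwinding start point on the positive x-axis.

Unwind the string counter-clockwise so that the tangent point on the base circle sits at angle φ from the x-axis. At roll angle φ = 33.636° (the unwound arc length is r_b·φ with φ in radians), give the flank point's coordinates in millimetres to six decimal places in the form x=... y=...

pitch radius r_p = m·N/2 = 4.727·58/2 = 137.083000
base radius r_b = r_p·cos α = 137.083000·cos 16.934° = 131.139206
roll angle φ = 33.636° = 0.58705895 rad
x = r_b·(cos φ + φ·sin φ) = 131.139206·(0.83257337 + 0.58705895·0.55391478) = 151.826940
y = r_b·(sin φ − φ·cos φ) = 131.139206·(0.55391478 − 0.58705895·0.83257337) = 8.543081

x=151.826940 y=8.543081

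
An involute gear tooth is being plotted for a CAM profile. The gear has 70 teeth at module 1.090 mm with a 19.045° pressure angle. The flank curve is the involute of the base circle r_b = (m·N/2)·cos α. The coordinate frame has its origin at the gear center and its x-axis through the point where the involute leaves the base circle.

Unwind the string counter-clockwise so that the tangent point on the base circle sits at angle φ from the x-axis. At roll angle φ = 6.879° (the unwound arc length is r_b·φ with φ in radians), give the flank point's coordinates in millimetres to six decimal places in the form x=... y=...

pitch radius r_p = m·N/2 = 1.090·70/2 = 38.150000
base radius r_b = r_p·cos α = 38.150000·cos 19.045° = 36.061768
roll angle φ = 6.879° = 0.12006120 rad
x = r_b·(cos φ + φ·sin φ) = 36.061768·(0.99280131 + 0.12006120·0.11977297) = 36.320741
y = r_b·(sin φ − φ·cos φ) = 36.061768·(0.11977297 − 0.12006120·0.99280131) = 0.020773

x=36.320741 y=0.020773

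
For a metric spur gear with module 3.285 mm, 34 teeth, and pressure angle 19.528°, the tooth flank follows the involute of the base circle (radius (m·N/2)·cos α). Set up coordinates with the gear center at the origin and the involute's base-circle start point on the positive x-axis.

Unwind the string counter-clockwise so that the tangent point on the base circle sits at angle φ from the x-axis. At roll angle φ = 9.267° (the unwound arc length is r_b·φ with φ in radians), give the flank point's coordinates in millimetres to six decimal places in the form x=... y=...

pitch radius r_p = m·N/2 = 3.285·34/2 = 55.845000
base radius r_b = r_p·cos α = 55.845000·cos 19.528° = 52.632698
roll angle φ = 9.267° = 0.16173966 rad
x = r_b·(cos φ + φ·sin φ) = 52.632698·(0.98694863 + 0.16173966·0.16103541) = 53.316630
y = r_b·(sin φ − φ·cos φ) = 52.632698·(0.16103541 − 0.16173966·0.98694863) = 0.074037

x=53.316630 y=0.074037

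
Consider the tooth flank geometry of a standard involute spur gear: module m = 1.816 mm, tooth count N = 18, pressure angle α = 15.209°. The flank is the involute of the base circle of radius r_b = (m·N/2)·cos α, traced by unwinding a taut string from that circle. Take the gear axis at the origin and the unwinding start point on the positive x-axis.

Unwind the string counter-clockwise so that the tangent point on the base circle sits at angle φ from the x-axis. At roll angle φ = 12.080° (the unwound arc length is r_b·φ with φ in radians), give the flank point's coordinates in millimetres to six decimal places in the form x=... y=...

x=16.118207 y=0.049052

pitch radius r_p = m·N/2 = 1.816·18/2 = 16.344000
base radius r_b = r_p·cos α = 16.344000·cos 15.209° = 15.771556
roll angle φ = 12.080° = 0.21083577 rad
x = r_b·(cos φ + φ·sin φ) = 15.771556·(0.97785635 + 0.21083577·0.20927724) = 16.118207
y = r_b·(sin φ − φ·cos φ) = 15.771556·(0.20927724 − 0.21083577·0.97785635) = 0.049052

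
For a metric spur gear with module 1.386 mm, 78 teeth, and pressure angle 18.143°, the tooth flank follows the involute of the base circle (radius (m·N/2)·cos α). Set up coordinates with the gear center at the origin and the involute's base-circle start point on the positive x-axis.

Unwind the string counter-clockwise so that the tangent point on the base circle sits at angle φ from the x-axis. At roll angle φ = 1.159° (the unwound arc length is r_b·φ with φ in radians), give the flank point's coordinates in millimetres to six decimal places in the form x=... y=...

pitch radius r_p = m·N/2 = 1.386·78/2 = 54.054000
base radius r_b = r_p·cos α = 54.054000·cos 18.143° = 51.366560
roll angle φ = 1.159° = 0.02022837 rad
x = r_b·(cos φ + φ·sin φ) = 51.366560·(0.99979541 + 0.02022837·0.02022699) = 51.377068
y = r_b·(sin φ − φ·cos φ) = 51.366560·(0.02022699 − 0.02022837·0.99979541) = 0.000142

x=51.377068 y=0.000142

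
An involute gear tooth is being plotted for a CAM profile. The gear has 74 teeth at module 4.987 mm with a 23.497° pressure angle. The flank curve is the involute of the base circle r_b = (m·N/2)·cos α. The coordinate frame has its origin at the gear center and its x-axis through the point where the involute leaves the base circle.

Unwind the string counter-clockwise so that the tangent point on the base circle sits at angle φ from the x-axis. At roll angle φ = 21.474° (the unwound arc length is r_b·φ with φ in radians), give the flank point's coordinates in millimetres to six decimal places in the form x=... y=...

x=180.689743 y=2.928098

pitch radius r_p = m·N/2 = 4.987·74/2 = 184.519000
base radius r_b = r_p·cos α = 184.519000·cos 23.497° = 169.218860
roll angle φ = 21.474° = 0.37479200 rad
x = r_b·(cos φ + φ·sin φ) = 169.218860·(0.93058379 + 0.37479200·0.36607898) = 180.689743
y = r_b·(sin φ − φ·cos φ) = 169.218860·(0.36607898 − 0.37479200·0.93058379) = 2.928098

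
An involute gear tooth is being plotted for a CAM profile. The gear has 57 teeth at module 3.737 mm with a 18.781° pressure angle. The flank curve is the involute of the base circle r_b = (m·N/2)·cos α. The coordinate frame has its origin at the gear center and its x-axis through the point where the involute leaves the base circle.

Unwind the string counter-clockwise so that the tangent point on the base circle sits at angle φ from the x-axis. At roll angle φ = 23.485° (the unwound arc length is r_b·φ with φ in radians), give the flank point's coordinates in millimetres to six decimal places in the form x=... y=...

x=108.951860 y=2.276011

pitch radius r_p = m·N/2 = 3.737·57/2 = 106.504500
base radius r_b = r_p·cos α = 106.504500·cos 18.781° = 100.833782
roll angle φ = 23.485° = 0.40989057 rad
x = r_b·(cos φ + φ·sin φ) = 100.833782·(0.91716444 + 0.40989057·0.39850897) = 108.951860
y = r_b·(sin φ − φ·cos φ) = 100.833782·(0.39850897 − 0.40989057·0.91716444) = 2.276011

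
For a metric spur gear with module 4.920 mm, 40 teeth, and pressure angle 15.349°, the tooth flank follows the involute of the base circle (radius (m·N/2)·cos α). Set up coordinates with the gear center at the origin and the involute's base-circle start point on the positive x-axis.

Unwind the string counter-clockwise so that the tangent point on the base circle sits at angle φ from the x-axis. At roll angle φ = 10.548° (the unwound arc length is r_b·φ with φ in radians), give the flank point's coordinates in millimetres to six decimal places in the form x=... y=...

x=96.484612 y=0.196684

pitch radius r_p = m·N/2 = 4.920·40/2 = 98.400000
base radius r_b = r_p·cos α = 98.400000·cos 15.349° = 94.890210
roll angle φ = 10.548° = 0.18409733 rad
x = r_b·(cos φ + φ·sin φ) = 94.890210·(0.98310189 + 0.18409733·0.18305919) = 96.484612
y = r_b·(sin φ − φ·cos φ) = 94.890210·(0.18305919 − 0.18409733·0.98310189) = 0.196684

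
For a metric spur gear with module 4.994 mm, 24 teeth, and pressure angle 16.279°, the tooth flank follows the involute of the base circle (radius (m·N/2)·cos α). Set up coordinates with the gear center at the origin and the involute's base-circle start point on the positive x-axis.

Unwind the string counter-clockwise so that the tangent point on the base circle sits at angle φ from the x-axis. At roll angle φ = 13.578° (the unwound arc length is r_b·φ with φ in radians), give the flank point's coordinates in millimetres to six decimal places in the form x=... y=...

x=59.118074 y=0.253768

pitch radius r_p = m·N/2 = 4.994·24/2 = 59.928000
base radius r_b = r_p·cos α = 59.928000·cos 16.279° = 57.525372
roll angle φ = 13.578° = 0.23698081 rad
x = r_b·(cos φ + φ·sin φ) = 57.525372·(0.97205122 + 0.23698081·0.23476889) = 59.118074
y = r_b·(sin φ − φ·cos φ) = 57.525372·(0.23476889 − 0.23698081·0.97205122) = 0.253768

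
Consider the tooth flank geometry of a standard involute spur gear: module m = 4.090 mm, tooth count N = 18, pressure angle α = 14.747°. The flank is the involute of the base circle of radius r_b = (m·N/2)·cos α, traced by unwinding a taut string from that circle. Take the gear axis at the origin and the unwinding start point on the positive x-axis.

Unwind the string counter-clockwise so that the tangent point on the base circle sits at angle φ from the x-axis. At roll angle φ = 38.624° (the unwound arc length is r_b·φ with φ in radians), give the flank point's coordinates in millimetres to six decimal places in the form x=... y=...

pitch radius r_p = m·N/2 = 4.090·18/2 = 36.810000
base radius r_b = r_p·cos α = 36.810000·cos 14.747° = 35.597452
roll angle φ = 38.624° = 0.67411597 rad
x = r_b·(cos φ + φ·sin φ) = 35.597452·(0.78125907 + 0.67411597·0.62420690) = 42.789807
y = r_b·(sin φ − φ·cos φ) = 35.597452·(0.62420690 − 0.67411597·0.78125907) = 3.472449

x=42.789807 y=3.472449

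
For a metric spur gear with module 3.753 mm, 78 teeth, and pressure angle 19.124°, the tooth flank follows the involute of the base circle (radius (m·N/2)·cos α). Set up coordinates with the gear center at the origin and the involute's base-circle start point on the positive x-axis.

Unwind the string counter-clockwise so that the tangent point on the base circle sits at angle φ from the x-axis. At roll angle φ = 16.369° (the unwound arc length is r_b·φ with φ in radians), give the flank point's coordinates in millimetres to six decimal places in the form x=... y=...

pitch radius r_p = m·N/2 = 3.753·78/2 = 146.367000
base radius r_b = r_p·cos α = 146.367000·cos 19.124° = 138.289264
roll angle φ = 16.369° = 0.28569295 rad
x = r_b·(cos φ + φ·sin φ) = 138.289264·(0.95946660 + 0.28569295·0.28182238) = 143.818243
y = r_b·(sin φ − φ·cos φ) = 138.289264·(0.28182238 − 0.28569295·0.95946660) = 1.066146

x=143.818243 y=1.066146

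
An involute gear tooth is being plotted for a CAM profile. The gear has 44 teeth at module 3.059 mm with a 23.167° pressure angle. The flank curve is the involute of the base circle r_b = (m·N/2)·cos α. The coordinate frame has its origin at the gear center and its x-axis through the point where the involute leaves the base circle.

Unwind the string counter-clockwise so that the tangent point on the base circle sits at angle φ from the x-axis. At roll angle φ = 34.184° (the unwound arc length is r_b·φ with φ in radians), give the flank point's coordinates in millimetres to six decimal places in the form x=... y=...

x=71.922320 y=4.226002

pitch radius r_p = m·N/2 = 3.059·44/2 = 67.298000
base radius r_b = r_p·cos α = 67.298000·cos 23.167° = 61.871229
roll angle φ = 34.184° = 0.59662335 rad
x = r_b·(cos φ + φ·sin φ) = 61.871229·(0.82723751 + 0.59662335·0.56185239) = 71.922320
y = r_b·(sin φ − φ·cos φ) = 61.871229·(0.56185239 − 0.59662335·0.82723751) = 4.226002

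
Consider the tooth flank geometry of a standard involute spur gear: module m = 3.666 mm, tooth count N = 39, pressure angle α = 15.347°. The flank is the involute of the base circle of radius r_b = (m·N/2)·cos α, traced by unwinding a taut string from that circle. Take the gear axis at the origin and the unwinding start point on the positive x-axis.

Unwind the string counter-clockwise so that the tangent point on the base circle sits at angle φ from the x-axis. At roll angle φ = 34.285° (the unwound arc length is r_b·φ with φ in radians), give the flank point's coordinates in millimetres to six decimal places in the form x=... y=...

x=80.196919 y=4.749521

pitch radius r_p = m·N/2 = 3.666·39/2 = 71.487000
base radius r_b = r_p·cos α = 71.487000·cos 15.347° = 68.937819
roll angle φ = 34.285° = 0.59838613 rad
x = r_b·(cos φ + φ·sin φ) = 68.937819·(0.82624580 + 0.59838613·0.56330976) = 80.196919
y = r_b·(sin φ − φ·cos φ) = 68.937819·(0.56330976 − 0.59838613·0.82624580) = 4.749521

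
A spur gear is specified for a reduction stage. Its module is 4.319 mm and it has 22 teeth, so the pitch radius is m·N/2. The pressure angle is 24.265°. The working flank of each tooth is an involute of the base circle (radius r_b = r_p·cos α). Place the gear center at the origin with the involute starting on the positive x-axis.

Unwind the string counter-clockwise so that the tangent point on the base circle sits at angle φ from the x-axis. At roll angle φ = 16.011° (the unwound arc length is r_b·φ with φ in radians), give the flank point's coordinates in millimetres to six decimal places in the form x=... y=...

pitch radius r_p = m·N/2 = 4.319·22/2 = 47.509000
base radius r_b = r_p·cos α = 47.509000·cos 24.265° = 43.311793
roll angle φ = 16.011° = 0.27944467 rad
x = r_b·(cos φ + φ·sin φ) = 43.311793·(0.96120876 + 0.27944467·0.27582190) = 44.970016
y = r_b·(sin φ − φ·cos φ) = 43.311793·(0.27582190 − 0.27944467·0.96120876) = 0.312592

x=44.970016 y=0.312592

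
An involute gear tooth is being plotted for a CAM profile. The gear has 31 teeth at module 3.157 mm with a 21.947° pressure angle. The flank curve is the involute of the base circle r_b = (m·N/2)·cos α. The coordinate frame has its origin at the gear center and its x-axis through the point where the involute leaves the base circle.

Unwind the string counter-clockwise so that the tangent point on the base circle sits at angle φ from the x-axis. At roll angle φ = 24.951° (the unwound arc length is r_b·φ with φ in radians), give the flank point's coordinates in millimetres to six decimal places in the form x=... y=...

x=49.489022 y=1.225887

pitch radius r_p = m·N/2 = 3.157·31/2 = 48.933500
base radius r_b = r_p·cos α = 48.933500·cos 21.947° = 45.387288
roll angle φ = 24.951° = 0.43547710 rad
x = r_b·(cos φ + φ·sin φ) = 45.387288·(0.90666888 + 0.43547710·0.42184302) = 49.489022
y = r_b·(sin φ − φ·cos φ) = 45.387288·(0.42184302 − 0.43547710·0.90666888) = 1.225887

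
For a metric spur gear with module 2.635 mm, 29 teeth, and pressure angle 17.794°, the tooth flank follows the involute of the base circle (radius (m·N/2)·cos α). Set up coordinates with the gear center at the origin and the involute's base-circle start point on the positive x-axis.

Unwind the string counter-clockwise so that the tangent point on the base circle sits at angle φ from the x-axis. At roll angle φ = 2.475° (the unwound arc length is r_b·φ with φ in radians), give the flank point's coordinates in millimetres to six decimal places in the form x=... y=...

x=36.413633 y=0.000977

pitch radius r_p = m·N/2 = 2.635·29/2 = 38.207500
base radius r_b = r_p·cos α = 38.207500·cos 17.794° = 36.379707
roll angle φ = 2.475° = 0.04319690 rad
x = r_b·(cos φ + φ·sin φ) = 36.379707·(0.99906716 + 0.04319690·0.04318347) = 36.413633
y = r_b·(sin φ − φ·cos φ) = 36.379707·(0.04318347 − 0.04319690·0.99906716) = 0.000977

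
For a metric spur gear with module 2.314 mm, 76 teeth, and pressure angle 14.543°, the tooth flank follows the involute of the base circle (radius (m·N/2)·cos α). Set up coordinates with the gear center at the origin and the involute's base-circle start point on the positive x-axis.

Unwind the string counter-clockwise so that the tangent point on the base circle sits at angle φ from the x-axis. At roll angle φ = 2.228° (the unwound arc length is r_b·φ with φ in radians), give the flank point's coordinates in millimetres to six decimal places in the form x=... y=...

pitch radius r_p = m·N/2 = 2.314·76/2 = 87.932000
base radius r_b = r_p·cos α = 87.932000·cos 14.543° = 85.114611
roll angle φ = 2.228° = 0.03888594 rad
x = r_b·(cos φ + φ·sin φ) = 85.114611·(0.99924404 + 0.03888594·0.03887614) = 85.178938
y = r_b·(sin φ − φ·cos φ) = 85.114611·(0.03887614 − 0.03888594·0.99924404) = 0.001668

x=85.178938 y=0.001668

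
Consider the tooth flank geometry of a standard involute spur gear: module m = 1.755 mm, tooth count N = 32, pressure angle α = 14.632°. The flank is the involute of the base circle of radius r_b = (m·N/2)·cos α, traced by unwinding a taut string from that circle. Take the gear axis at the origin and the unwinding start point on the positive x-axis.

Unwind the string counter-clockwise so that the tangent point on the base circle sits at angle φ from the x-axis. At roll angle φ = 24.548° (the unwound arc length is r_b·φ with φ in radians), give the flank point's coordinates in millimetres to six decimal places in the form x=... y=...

x=29.549693 y=0.699270

pitch radius r_p = m·N/2 = 1.755·32/2 = 28.080000
base radius r_b = r_p·cos α = 28.080000·cos 14.632° = 27.169316
roll angle φ = 24.548° = 0.42844342 rad
x = r_b·(cos φ + φ·sin φ) = 27.169316·(0.90961354 + 0.42844342·0.41545542) = 29.549693
y = r_b·(sin φ − φ·cos φ) = 27.169316·(0.41545542 − 0.42844342·0.90961354) = 0.699270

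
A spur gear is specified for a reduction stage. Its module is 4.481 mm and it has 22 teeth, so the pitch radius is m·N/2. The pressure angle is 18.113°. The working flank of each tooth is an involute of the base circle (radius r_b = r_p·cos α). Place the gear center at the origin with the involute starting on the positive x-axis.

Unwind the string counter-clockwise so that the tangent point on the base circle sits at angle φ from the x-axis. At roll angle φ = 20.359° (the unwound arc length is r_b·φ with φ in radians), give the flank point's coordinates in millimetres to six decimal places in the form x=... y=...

x=49.713244 y=0.691802

pitch radius r_p = m·N/2 = 4.481·22/2 = 49.291000
base radius r_b = r_p·cos α = 49.291000·cos 18.113° = 46.848395
roll angle φ = 20.359° = 0.35533158 rad
x = r_b·(cos φ + φ·sin φ) = 46.848395·(0.93753118 + 0.35533158·0.34790125) = 49.713244
y = r_b·(sin φ − φ·cos φ) = 46.848395·(0.34790125 − 0.35533158·0.93753118) = 0.691802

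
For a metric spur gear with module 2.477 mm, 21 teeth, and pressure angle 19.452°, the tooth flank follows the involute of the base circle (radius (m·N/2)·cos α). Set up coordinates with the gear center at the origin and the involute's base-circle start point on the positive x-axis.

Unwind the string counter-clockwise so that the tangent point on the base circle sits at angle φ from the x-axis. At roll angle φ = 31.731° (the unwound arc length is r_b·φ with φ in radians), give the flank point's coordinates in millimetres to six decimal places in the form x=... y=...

pitch radius r_p = m·N/2 = 2.477·21/2 = 26.008500
base radius r_b = r_p·cos α = 26.008500·cos 19.452° = 24.523956
roll angle φ = 31.731° = 0.55381042 rad
x = r_b·(cos φ + φ·sin φ) = 24.523956·(0.85052668 + 0.55381042·0.52593191) = 28.001287
y = r_b·(sin φ − φ·cos φ) = 24.523956·(0.52593191 − 0.55381042·0.85052668) = 1.346399

x=28.001287 y=1.346399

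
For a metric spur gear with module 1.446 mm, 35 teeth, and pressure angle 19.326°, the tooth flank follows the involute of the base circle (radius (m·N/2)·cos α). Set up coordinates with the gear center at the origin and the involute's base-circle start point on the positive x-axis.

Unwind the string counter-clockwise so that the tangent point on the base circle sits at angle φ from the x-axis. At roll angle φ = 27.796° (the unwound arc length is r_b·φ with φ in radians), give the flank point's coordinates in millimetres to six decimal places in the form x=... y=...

x=26.525903 y=0.887605

pitch radius r_p = m·N/2 = 1.446·35/2 = 25.305000
base radius r_b = r_p·cos α = 25.305000·cos 19.326° = 23.879085
roll angle φ = 27.796° = 0.48513172 rad
x = r_b·(cos φ + φ·sin φ) = 23.879085·(0.88461353 + 0.48513172·0.46632488) = 26.525903
y = r_b·(sin φ − φ·cos φ) = 23.879085·(0.46632488 − 0.48513172·0.88461353) = 0.887605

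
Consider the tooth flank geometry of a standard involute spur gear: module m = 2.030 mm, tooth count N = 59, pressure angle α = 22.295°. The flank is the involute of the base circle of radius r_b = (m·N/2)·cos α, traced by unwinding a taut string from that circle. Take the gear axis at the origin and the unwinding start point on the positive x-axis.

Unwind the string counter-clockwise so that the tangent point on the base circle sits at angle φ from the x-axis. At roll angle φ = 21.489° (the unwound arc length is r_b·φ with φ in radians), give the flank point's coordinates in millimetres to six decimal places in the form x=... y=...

pitch radius r_p = m·N/2 = 2.030·59/2 = 59.885000
base radius r_b = r_p·cos α = 59.885000·cos 22.295° = 55.408167
roll angle φ = 21.489° = 0.37505380 rad
x = r_b·(cos φ + φ·sin φ) = 55.408167·(0.93048791 + 0.37505380·0.36632259) = 59.169195
y = r_b·(sin φ − φ·cos φ) = 55.408167·(0.36632259 − 0.37505380·0.93048791) = 0.960753

x=59.169195 y=0.960753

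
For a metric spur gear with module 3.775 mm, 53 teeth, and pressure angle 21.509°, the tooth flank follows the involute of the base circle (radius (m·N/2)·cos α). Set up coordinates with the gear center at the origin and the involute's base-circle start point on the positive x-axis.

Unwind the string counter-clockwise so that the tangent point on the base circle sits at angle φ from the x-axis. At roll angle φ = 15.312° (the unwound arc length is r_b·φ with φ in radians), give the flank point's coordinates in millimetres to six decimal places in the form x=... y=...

pitch radius r_p = m·N/2 = 3.775·53/2 = 100.037500
base radius r_b = r_p·cos α = 100.037500·cos 21.509° = 93.070887
roll angle φ = 15.312° = 0.26724482 rad
x = r_b·(cos φ + φ·sin φ) = 93.070887·(0.96450213 + 0.26724482·0.26407506) = 96.335332
y = r_b·(sin φ − φ·cos φ) = 93.070887·(0.26407506 − 0.26724482·0.96450213) = 0.587916

x=96.335332 y=0.587916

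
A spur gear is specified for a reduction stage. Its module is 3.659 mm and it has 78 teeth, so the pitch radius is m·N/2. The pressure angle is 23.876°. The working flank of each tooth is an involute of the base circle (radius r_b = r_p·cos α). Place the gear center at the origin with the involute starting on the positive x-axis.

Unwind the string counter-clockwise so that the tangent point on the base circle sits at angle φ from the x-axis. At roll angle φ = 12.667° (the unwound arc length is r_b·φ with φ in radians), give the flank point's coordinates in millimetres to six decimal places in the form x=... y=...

pitch radius r_p = m·N/2 = 3.659·78/2 = 142.701000
base radius r_b = r_p·cos α = 142.701000·cos 23.876° = 130.489159
roll angle φ = 12.667° = 0.22108086 rad
x = r_b·(cos φ + φ·sin φ) = 130.489159·(0.97566100 + 0.22108086·0.21928430) = 133.639241
y = r_b·(sin φ − φ·cos φ) = 130.489159·(0.21928430 − 0.22108086·0.97566100) = 0.467716

x=133.639241 y=0.467716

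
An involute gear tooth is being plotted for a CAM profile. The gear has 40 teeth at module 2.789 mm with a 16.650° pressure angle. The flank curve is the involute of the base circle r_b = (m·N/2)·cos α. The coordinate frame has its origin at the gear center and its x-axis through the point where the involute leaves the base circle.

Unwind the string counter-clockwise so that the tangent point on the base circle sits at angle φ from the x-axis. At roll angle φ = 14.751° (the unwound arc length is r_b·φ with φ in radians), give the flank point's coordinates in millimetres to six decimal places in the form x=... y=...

x=55.183173 y=0.301975

pitch radius r_p = m·N/2 = 2.789·40/2 = 55.780000
base radius r_b = r_p·cos α = 55.780000·cos 16.650° = 53.441306
roll angle φ = 14.751° = 0.25745352 rad
x = r_b·(cos φ + φ·sin φ) = 53.441306·(0.96704150 + 0.25745352·0.25461883) = 55.183173
y = r_b·(sin φ − φ·cos φ) = 53.441306·(0.25461883 − 0.25745352·0.96704150) = 0.301975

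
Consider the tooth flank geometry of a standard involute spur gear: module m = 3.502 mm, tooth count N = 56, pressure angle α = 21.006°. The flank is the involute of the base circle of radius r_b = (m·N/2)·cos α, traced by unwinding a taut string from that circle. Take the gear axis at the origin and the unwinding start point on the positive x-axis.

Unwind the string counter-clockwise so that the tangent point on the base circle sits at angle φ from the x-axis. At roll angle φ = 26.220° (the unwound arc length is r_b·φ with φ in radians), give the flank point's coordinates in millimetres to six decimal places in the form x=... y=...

pitch radius r_p = m·N/2 = 3.502·56/2 = 98.056000
base radius r_b = r_p·cos α = 98.056000·cos 21.006° = 91.539482
roll angle φ = 26.220° = 0.45762533 rad
x = r_b·(cos φ + φ·sin φ) = 91.539482·(0.89710420 + 0.45762533·0.44181903) = 100.628600
y = r_b·(sin φ − φ·cos φ) = 91.539482·(0.44181903 − 0.45762533·0.89710420) = 2.863485

x=100.628600 y=2.863485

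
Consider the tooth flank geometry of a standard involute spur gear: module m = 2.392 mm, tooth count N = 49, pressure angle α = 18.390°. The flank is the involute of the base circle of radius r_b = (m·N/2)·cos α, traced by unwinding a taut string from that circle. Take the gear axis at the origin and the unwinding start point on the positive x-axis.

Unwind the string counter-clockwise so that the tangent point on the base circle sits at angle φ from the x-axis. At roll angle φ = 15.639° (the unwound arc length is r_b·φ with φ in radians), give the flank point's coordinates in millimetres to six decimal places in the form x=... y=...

pitch radius r_p = m·N/2 = 2.392·49/2 = 58.604000
base radius r_b = r_p·cos α = 58.604000·cos 18.390° = 55.611158
roll angle φ = 15.639° = 0.27295204 rad
x = r_b·(cos φ + φ·sin φ) = 55.611158·(0.96297930 + 0.27295204·0.26957536) = 57.644326
y = r_b·(sin φ − φ·cos φ) = 55.611158·(0.26957536 − 0.27295204·0.96297930) = 0.374163

x=57.644326 y=0.374163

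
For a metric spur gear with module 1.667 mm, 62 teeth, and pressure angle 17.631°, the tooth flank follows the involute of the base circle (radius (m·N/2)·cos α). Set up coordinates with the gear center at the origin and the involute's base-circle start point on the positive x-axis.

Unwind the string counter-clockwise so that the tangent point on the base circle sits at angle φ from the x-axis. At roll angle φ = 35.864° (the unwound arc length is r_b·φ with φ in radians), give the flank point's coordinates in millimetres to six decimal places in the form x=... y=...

pitch radius r_p = m·N/2 = 1.667·62/2 = 51.677000
base radius r_b = r_p·cos α = 51.677000·cos 17.631° = 49.249573
roll angle φ = 35.864° = 0.62594488 rad
x = r_b·(cos φ + φ·sin φ) = 49.249573·(0.81040991 + 0.62594488·0.58586328) = 57.973052
y = r_b·(sin φ − φ·cos φ) = 49.249573·(0.58586328 − 0.62594488·0.81040991) = 3.870590

x=57.973052 y=3.870590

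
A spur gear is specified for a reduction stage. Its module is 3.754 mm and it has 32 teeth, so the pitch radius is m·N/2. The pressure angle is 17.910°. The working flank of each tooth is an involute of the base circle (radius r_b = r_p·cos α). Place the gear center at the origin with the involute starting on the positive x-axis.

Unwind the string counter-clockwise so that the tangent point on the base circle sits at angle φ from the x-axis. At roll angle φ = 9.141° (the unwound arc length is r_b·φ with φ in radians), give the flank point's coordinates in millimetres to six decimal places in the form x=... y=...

x=57.876089 y=0.077166

pitch radius r_p = m·N/2 = 3.754·32/2 = 60.064000
base radius r_b = r_p·cos α = 60.064000·cos 17.910° = 57.153343
roll angle φ = 9.141° = 0.15954055 rad
x = r_b·(cos φ + φ·sin φ) = 57.153343·(0.98730038 + 0.15954055·0.15886461) = 57.876089
y = r_b·(sin φ − φ·cos φ) = 57.153343·(0.15886461 − 0.15954055·0.98730038) = 0.077166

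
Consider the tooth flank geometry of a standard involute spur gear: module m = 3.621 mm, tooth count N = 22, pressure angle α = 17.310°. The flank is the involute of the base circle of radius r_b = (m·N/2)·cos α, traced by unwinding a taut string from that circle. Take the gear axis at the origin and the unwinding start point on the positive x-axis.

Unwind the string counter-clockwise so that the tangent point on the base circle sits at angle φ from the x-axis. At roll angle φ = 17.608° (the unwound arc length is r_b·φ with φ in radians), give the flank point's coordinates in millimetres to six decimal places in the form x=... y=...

pitch radius r_p = m·N/2 = 3.621·22/2 = 39.831000
base radius r_b = r_p·cos α = 39.831000·cos 17.310° = 38.027010
roll angle φ = 17.608° = 0.30731757 rad
x = r_b·(cos φ + φ·sin φ) = 38.027010·(0.95314844 + 0.30731757·0.30250298) = 39.780546
y = r_b·(sin φ − φ·cos φ) = 38.027010·(0.30250298 − 0.30731757·0.95314844) = 0.364440

x=39.780546 y=0.364440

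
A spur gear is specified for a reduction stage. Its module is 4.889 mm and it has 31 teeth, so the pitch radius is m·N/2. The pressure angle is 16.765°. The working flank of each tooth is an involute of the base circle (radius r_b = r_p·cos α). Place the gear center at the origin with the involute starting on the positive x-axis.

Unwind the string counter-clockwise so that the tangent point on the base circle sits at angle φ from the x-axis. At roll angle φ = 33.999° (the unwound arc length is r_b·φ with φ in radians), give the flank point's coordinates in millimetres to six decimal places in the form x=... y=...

pitch radius r_p = m·N/2 = 4.889·31/2 = 75.779500
base radius r_b = r_p·cos α = 75.779500·cos 16.765° = 72.558559
roll angle φ = 33.999° = 0.59339449 rad
x = r_b·(cos φ + φ·sin φ) = 72.558559·(0.82904733 + 0.59339449·0.55917843) = 84.230382
y = r_b·(sin φ − φ·cos φ) = 72.558559·(0.55917843 − 0.59339449·0.82904733) = 4.877844

x=84.230382 y=4.877844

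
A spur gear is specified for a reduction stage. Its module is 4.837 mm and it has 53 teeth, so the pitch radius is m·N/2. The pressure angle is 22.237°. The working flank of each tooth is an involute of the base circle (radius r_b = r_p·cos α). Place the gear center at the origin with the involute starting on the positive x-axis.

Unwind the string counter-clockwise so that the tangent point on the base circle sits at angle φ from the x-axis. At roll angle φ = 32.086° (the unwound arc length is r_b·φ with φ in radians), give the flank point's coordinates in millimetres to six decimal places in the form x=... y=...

x=135.818168 y=6.730292

pitch radius r_p = m·N/2 = 4.837·53/2 = 128.180500
base radius r_b = r_p·cos α = 128.180500·cos 22.237° = 118.647254
roll angle φ = 32.086° = 0.56000634 rad
x = r_b·(cos φ + φ·sin φ) = 118.647254·(0.84725174 + 0.56000634·0.53119157) = 135.818168
y = r_b·(sin φ − φ·cos φ) = 118.647254·(0.53119157 − 0.56000634·0.84725174) = 6.730292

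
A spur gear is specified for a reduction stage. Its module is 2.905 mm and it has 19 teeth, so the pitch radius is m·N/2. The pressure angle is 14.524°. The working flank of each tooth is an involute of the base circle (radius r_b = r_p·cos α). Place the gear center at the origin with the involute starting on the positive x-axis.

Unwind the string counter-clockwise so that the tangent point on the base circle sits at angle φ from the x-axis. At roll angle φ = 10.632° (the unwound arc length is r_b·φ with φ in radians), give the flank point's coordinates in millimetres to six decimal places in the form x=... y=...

pitch radius r_p = m·N/2 = 2.905·19/2 = 27.597500
base radius r_b = r_p·cos α = 27.597500·cos 14.524° = 26.715558
roll angle φ = 10.632° = 0.18556341 rad
x = r_b·(cos φ + φ·sin φ) = 26.715558·(0.98283246 + 0.18556341·0.18450030) = 27.171565
y = r_b·(sin φ − φ·cos φ) = 26.715558·(0.18450030 − 0.18556341·0.98283246) = 0.056705

x=27.171565 y=0.056705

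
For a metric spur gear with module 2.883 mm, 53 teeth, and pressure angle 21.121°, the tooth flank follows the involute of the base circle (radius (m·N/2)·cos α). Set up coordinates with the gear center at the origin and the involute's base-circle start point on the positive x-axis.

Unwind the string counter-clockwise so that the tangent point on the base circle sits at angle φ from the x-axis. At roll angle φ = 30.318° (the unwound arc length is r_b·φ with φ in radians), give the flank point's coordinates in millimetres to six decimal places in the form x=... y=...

pitch radius r_p = m·N/2 = 2.883·53/2 = 76.399500
base radius r_b = r_p·cos α = 76.399500·cos 21.121° = 71.267098
roll angle φ = 30.318° = 0.52914892 rad
x = r_b·(cos φ + φ·sin φ) = 71.267098·(0.86323701 + 0.52914892·0.50479884) = 80.556819
y = r_b·(sin φ − φ·cos φ) = 71.267098·(0.50479884 − 0.52914892·0.86323701) = 3.422097

x=80.556819 y=3.422097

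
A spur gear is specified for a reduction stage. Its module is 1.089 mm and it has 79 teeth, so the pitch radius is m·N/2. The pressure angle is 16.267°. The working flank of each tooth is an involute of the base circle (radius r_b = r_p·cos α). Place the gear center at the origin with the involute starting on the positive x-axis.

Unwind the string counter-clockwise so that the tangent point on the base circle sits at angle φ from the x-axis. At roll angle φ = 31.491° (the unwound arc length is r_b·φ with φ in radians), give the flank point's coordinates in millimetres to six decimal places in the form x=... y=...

pitch radius r_p = m·N/2 = 1.089·79/2 = 43.015500
base radius r_b = r_p·cos α = 43.015500·cos 16.267° = 41.293451
roll angle φ = 31.491° = 0.54962163 rad
x = r_b·(cos φ + φ·sin φ) = 41.293451·(0.85272223 + 0.54962163·0.52236463) = 47.067313
y = r_b·(sin φ − φ·cos φ) = 41.293451·(0.52236463 − 0.54962163·0.85272223) = 2.217047

x=47.067313 y=2.217047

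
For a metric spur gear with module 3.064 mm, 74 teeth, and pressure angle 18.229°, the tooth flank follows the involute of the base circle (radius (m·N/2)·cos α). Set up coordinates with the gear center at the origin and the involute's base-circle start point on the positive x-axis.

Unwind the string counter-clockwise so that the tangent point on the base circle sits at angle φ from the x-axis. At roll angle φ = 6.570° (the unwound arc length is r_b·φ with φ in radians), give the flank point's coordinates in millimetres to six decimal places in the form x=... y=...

pitch radius r_p = m·N/2 = 3.064·74/2 = 113.368000
base radius r_b = r_p·cos α = 113.368000·cos 18.229° = 107.678496
roll angle φ = 6.570° = 0.11466813 rad
x = r_b·(cos φ + φ·sin φ) = 107.678496·(0.99343281 + 0.11466813·0.11441701) = 108.384091
y = r_b·(sin φ − φ·cos φ) = 107.678496·(0.11441701 − 0.11466813·0.99343281) = 0.054046

x=108.384091 y=0.054046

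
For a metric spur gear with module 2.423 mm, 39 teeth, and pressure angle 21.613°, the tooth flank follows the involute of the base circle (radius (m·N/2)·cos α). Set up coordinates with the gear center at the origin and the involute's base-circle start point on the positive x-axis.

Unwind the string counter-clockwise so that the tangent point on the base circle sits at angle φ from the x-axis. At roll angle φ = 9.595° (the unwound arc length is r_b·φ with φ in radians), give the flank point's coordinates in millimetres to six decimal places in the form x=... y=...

x=44.538230 y=0.068573

pitch radius r_p = m·N/2 = 2.423·39/2 = 47.248500
base radius r_b = r_p·cos α = 47.248500·cos 21.613° = 43.926597
roll angle φ = 9.595° = 0.16746434 rad
x = r_b·(cos φ + φ·sin φ) = 43.926597·(0.98601059 + 0.16746434·0.16668270) = 44.538230
y = r_b·(sin φ − φ·cos φ) = 43.926597·(0.16668270 − 0.16746434·0.98601059) = 0.068573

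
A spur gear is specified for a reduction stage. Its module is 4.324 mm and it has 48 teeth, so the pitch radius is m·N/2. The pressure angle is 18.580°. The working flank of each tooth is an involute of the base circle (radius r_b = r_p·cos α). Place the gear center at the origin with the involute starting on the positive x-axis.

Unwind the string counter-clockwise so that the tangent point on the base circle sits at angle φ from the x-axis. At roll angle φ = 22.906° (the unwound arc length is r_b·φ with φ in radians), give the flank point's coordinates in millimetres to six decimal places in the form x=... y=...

pitch radius r_p = m·N/2 = 4.324·48/2 = 103.776000
base radius r_b = r_p·cos α = 103.776000·cos 18.580° = 98.367163
roll angle φ = 22.906° = 0.39978512 rad
x = r_b·(cos φ + φ·sin φ) = 98.367163·(0.92114465 + 0.39978512·0.38922041) = 105.916762
y = r_b·(sin φ − φ·cos φ) = 98.367163·(0.38922041 − 0.39978512·0.92114465) = 2.061824

x=105.916762 y=2.061824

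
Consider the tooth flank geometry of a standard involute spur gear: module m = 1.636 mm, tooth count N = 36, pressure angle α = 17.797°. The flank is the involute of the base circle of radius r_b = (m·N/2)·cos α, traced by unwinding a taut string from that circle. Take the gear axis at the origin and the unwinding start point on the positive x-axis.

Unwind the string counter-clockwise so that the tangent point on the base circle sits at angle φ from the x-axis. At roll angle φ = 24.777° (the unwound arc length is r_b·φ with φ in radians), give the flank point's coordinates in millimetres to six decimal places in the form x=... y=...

x=30.539168 y=0.741776

pitch radius r_p = m·N/2 = 1.636·36/2 = 29.448000
base radius r_b = r_p·cos α = 29.448000·cos 17.797° = 28.038778
roll angle φ = 24.777° = 0.43244023 rad
x = r_b·(cos φ + φ·sin φ) = 28.038778·(0.90794578 + 0.43244023·0.41908764) = 30.539168
y = r_b·(sin φ − φ·cos φ) = 28.038778·(0.41908764 − 0.43244023·0.90794578) = 0.741776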